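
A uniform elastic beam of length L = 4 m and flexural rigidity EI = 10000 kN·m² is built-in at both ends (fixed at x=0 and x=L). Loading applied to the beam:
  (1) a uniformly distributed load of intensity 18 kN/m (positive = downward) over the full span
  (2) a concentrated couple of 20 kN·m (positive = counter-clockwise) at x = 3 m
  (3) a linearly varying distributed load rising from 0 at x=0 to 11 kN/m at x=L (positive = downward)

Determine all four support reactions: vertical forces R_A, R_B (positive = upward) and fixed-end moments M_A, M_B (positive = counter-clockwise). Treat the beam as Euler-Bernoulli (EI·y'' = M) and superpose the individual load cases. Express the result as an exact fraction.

Load 1 — uniform load w=18 kN/m over full span:
  R_A = wL/2 = 18·4/2 = 36 kN
  M_A = wL²/12 = 18·4²/12 = 24 kN·m
  R_B = wL/2 = 18·4/2 = 36 kN
  M_B = -wL²/12 = -18·4²/12 = -24 kN·m
Load 2 — applied couple M₀=20 kN·m at a=3 m (b=L-a=1):
  R_A = 6M₀ab/L³ = 6·20·3·1/4³ = 45/8 kN
  M_A = M₀b(2a-b)/L² = 20·1·(2·3-1)/4² = 25/4 kN·m
  R_B = -6M₀ab/L³ = -6·20·3·1/4³ = -45/8 kN
  M_B = M₀a(2b-a)/L² = 20·3·(2·1-3)/4² = -15/4 kN·m
Load 3 — triangular load w₀=11 kN/m (0→w₀ over full span):
  R_A = 3w₀L/20 = 3·11·4/20 = 33/5 kN
  M_A = w₀L²/30 = 11·4²/30 = 88/15 kN·m
  R_B = 7w₀L/20 = 7·11·4/20 = 77/5 kN
  M_B = -w₀L²/20 = -11·4²/20 = -44/5 kN·m
Superposition: R_A = 1929/40 kN, M_A = 2167/60 kN·m, R_B = 1831/40 kN, M_B = -731/20 kN·m

R_A = 1929/40 kN, M_A = 2167/60 kN·m, R_B = 1831/40 kN, M_B = -731/20 kN·m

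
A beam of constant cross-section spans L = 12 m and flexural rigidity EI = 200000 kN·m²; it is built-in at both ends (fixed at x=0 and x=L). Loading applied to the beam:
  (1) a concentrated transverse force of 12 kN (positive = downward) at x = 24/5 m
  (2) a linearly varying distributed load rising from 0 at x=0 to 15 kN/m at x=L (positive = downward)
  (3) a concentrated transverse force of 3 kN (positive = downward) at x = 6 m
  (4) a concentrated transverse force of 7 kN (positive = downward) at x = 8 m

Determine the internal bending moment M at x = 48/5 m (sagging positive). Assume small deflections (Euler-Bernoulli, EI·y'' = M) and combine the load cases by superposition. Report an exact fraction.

M(48/5) = -2133/1250 kN·m

Load 1 — point force P=12 kN at a=24/5 m (b=L-a=36/5):
  M_1 = Pa²(a+3b)(L-x)/L³ - Pa²b/L²  [x>a] = 12·(24/5)²·((24/5)+3·(36/5))·(12-(48/5))/12³ - 12·(24/5)²·(36/5)/12² = -2304/625 kN·m
Load 2 — triangular load w₀=15 kN/m (0→w₀ over full span):
  M_2 = 3w₀Lx/20 - w₀L²/30 - w₀x³/(6L) = 3·15·12·(48/5)/20 - 15·12²/30 - 15·(48/5)³/(6·12) = 72/25 kN·m
Load 3 — point force P=3 kN at a=6 m (b=L-a=6):
  M_3 = Pa²(a+3b)(L-x)/L³ - Pa²b/L²  [x>a] = 3·6²·(6+3·6)·(12-(48/5))/12³ - 3·6²·6/12² = -9/10 kN·m
Load 4 — point force P=7 kN at a=8 m (b=L-a=4):
  M_4 = Pa²(a+3b)(L-x)/L³ - Pa²b/L²  [x>a] = 7·8²·(8+3·4)·(12-(48/5))/12³ - 7·8²·4/12² = 0 kN·m
Superposition: M = Σ M_i = -2133/1250 kN·m ≈ -1.706400 kN·m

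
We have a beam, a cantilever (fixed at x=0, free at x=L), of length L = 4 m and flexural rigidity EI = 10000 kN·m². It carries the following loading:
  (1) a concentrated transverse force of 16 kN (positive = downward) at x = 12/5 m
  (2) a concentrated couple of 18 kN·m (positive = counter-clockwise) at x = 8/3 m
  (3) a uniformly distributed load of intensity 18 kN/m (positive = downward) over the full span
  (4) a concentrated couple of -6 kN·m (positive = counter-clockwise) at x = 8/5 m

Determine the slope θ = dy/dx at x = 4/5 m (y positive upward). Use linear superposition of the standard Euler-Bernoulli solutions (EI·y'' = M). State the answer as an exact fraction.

Load 1 — point force P=16 kN at a=12/5 m (b=L-a=8/5):
  θ_1 = -Px(2a-x)/(2EI)  [x≤a] = -16·(4/5)·(2·(12/5)-(4/5))/(2·10000) = -8/3125 rad
Load 2 — applied couple M₀=18 kN·m at a=8/3 m (b=L-a=4/3):
  θ_2 = M₀x/EI  [x≤a] = 18·(4/5)/10000 = 9/6250 rad
Load 3 — uniform load w=18 kN/m over full span:
  θ_3 = -wx(x²-3Lx+3L²)/(6EI) = -18·(4/5)·((4/5)²-3·4·(4/5)+3·4²)/(6·10000) = -732/78125 rad
Load 4 — applied couple M₀=-6 kN·m at a=8/5 m (b=L-a=12/5):
  θ_4 = M₀x/EI  [x≤a] = (-6)·(4/5)/10000 = -3/6250 rad
Superposition: θ = Σ θ_i = -857/78125 rad ≈ -0.010970 rad

θ(4/5) = -857/78125 rad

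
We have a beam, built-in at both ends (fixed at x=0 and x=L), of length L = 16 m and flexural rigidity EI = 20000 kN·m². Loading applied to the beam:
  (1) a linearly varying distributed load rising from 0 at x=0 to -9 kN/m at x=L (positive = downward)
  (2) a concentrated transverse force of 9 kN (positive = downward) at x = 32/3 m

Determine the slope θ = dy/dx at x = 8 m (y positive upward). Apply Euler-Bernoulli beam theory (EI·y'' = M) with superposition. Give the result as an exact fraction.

Load 1 — triangular load w₀=-9 kN/m (0→w₀ over full span):
  θ_1 = -w₀(2x(L-x)(L-2x)(x+2L)+x²(L-x)²)/(120LEI) = -(-9)·(2·8·(16-8)·(16-2·8)·(8+2·16)+8²·(16-8)²)/(120·16·20000) = 3/3125 rad
Load 2 — point force P=9 kN at a=32/3 m (b=L-a=16/3):
  θ_2 = -Pb²x(2aL-(3a+b)x)/(2L³EI)  [x≤a] = -9·(16/3)²·8·(2·(32/3)·16-(3·(32/3)+(16/3))·8)/(2·16³·20000) = -1/1875 rad
Superposition: θ = Σ θ_i = 4/9375 rad ≈ 0.000427 rad

θ(8) = 4/9375 rad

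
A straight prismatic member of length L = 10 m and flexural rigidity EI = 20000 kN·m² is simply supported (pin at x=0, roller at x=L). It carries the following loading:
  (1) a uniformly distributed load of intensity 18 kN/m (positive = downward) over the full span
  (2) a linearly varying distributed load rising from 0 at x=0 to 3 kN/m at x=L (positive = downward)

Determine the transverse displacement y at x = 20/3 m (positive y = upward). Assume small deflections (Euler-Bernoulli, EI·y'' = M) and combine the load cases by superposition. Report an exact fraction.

y(20/3) = -215/1944 m

Load 1 — uniform load w=18 kN/m over full span:
  y_1 = -wx(L³-2Lx²+x³)/(24EI) = -18·(20/3)·(10³-2·10·(20/3)²+(20/3)³)/(24·20000) = -11/108 m
Load 2 — triangular load w₀=3 kN/m (0→w₀ over full span):
  y_2 = -w₀x(7L⁴-10L²x²+3x⁴)/(360LEI) = -3·(20/3)·(7·10⁴-10·10²·(20/3)²+3·(20/3)⁴)/(360·10·20000) = -17/1944 m
Superposition: y = Σ y_i = -215/1944 m ≈ -0.110597 m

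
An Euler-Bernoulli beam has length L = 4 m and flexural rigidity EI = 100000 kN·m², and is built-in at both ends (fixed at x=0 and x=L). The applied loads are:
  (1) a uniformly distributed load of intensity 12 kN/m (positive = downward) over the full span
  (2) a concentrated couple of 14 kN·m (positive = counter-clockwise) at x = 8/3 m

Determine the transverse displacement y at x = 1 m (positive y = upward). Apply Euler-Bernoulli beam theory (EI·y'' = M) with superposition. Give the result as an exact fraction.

Load 1 — uniform load w=12 kN/m over full span:
  y_1 = -wx²(L-x)²/(24EI) = -12·1²·(4-1)²/(24·100000) = -9/200000 m
Load 2 — applied couple M₀=14 kN·m at a=8/3 m (b=L-a=4/3):
  y_2 = (R_Ax³/6 - M_Ax²/2)/EI  [x≤a] with R_A=14/3, M_A=14/3 = ((14/3)·1³/6 - (14/3)·1²/2)/100000 = -7/450000 m
Superposition: y = Σ y_i = -109/1800000 m ≈ -0.000061 m

y(1) = -109/1800000 m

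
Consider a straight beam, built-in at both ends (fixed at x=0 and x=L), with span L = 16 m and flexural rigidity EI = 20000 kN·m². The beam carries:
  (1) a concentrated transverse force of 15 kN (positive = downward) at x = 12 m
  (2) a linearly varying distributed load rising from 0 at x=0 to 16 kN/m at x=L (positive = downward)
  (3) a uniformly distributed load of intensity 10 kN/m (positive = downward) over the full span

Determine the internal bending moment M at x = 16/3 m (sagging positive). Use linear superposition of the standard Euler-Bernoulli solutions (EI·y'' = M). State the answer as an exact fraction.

Load 1 — point force P=15 kN at a=12 m (b=L-a=4):
  M_1 = Pb²(3a+b)x/L³ - Pab²/L²  [x≤a] = 15·4²·(3·12+4)·(16/3)/16³ - 15·12·4²/16² = 5/4 kN·m
Load 2 — triangular load w₀=16 kN/m (0→w₀ over full span):
  M_2 = 3w₀Lx/20 - w₀L²/30 - w₀x³/(6L) = 3·16·16·(16/3)/20 - 16·16²/30 - 16·(16/3)³/(6·16) = 17408/405 kN·m
Load 3 — uniform load w=10 kN/m over full span:
  M_3 = wLx/2 - wL²/12 - wx²/2 = 10·16·(16/3)/2 - 10·16²/12 - 10·(16/3)²/2 = 640/9 kN·m
Superposition: M = Σ M_i = 186857/1620 kN·m ≈ 115.343827 kN·m

M(16/3) = 186857/1620 kN·m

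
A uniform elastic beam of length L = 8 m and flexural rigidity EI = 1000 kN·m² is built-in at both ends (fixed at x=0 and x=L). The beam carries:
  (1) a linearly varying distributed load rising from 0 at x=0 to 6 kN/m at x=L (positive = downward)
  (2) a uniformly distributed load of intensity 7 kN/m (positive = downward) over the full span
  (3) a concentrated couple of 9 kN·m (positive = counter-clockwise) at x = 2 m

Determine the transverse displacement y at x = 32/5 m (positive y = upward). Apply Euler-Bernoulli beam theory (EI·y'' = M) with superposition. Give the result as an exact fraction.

Load 1 — triangular load w₀=6 kN/m (0→w₀ over full span):
  y_1 = -w₀x²(L-x)²(x+2L)/(120LEI) = -6·(32/5)²·(8-(32/5))²·((32/5)+2·8)/(120·8·1000) = -28672/1953125 m
Load 2 — uniform load w=7 kN/m over full span:
  y_2 = -wx²(L-x)²/(24EI) = -7·(32/5)²·(8-(32/5))²/(24·1000) = -7168/234375 m
Load 3 — applied couple M₀=9 kN·m at a=2 m (b=L-a=6):
  y_3 = (R_Ax³/6 - M_Ax²/2 - M₀(x-a)²/2)/EI  [x>a] with R_A=81/64, M_A=-27/16 = ((81/64)·(32/5)³/6 - (-27/16)·(32/5)²/2 - 9·((32/5)-2)²/2)/1000 = 171/62500 m
Superposition: y = Σ y_i = -996739/23437500 m ≈ -0.042528 m

y(32/5) = -996739/23437500 m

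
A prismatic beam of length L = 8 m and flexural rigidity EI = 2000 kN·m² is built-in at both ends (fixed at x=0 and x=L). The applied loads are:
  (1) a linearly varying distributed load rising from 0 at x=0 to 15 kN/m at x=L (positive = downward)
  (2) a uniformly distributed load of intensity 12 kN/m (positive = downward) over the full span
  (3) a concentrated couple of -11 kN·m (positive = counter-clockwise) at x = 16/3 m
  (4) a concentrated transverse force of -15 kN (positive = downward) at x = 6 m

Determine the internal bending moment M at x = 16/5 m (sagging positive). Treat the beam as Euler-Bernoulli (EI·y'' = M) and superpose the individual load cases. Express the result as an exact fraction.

M(16/5) = 7889/200 kN·m

Load 1 — triangular load w₀=15 kN/m (0→w₀ over full span):
  M_1 = 3w₀Lx/20 - w₀L²/30 - w₀x³/(6L) = 3·15·8·(16/5)/20 - 15·8²/30 - 15·(16/5)³/(6·8) = 384/25 kN·m
Load 2 — uniform load w=12 kN/m over full span:
  M_2 = wLx/2 - wL²/12 - wx²/2 = 12·8·(16/5)/2 - 12·8²/12 - 12·(16/5)²/2 = 704/25 kN·m
Load 3 — applied couple M₀=-11 kN·m at a=16/3 m (b=L-a=8/3):
  M_3 = R_Ax - M_A  [x≤a] with R_A=-11/6, M_A=-11/3 = (-11/6)·(16/5) - (-11/3) = -11/5 kN·m
Load 4 — point force P=-15 kN at a=6 m (b=L-a=2):
  M_4 = Pb²(3a+b)x/L³ - Pab²/L²  [x≤a] = (-15)·2²·(3·6+2)·(16/5)/8³ - (-15)·6·2²/8² = -15/8 kN·m
Superposition: M = Σ M_i = 7889/200 kN·m ≈ 39.445000 kN·m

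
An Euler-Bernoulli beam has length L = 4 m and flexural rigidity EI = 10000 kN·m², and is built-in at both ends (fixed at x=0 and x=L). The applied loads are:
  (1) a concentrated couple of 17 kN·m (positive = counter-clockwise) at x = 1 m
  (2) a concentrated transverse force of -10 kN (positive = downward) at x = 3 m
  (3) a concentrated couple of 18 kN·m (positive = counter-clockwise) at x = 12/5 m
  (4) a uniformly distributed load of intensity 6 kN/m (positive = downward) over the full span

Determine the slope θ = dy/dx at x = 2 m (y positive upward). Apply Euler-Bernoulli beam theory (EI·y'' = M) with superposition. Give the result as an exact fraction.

θ(2) = 401/4000000 rad

Load 1 — applied couple M₀=17 kN·m at a=1 m (b=L-a=3):
  θ_1 = (R_Ax²/2 - M_Ax - M₀(x-a))/EI  [x>a] with R_A=153/32, M_A=-51/16 = ((153/32)·2²/2 - (-51/16)·2 - 17·(2-1))/10000 = -17/160000 rad
Load 2 — point force P=-10 kN at a=3 m (b=L-a=1):
  θ_2 = -Pb²x(2aL-(3a+b)x)/(2L³EI)  [x≤a] = -(-10)·1²·2·(2·3·4-(3·3+1)·2)/(2·4³·10000) = 1/16000 rad
Load 3 — applied couple M₀=18 kN·m at a=12/5 m (b=L-a=8/5):
  θ_3 = (R_Ax²/2 - M_Ax)/EI  [x≤a] with R_A=162/25, M_A=144/25 = ((162/25)·2²/2 - (144/25)·2)/10000 = 9/62500 rad
Load 4 — uniform load w=6 kN/m over full span:
  θ_4 = -wx(L-x)(L-2x)/(12EI) = -6·2·(4-2)·(4-2·2)/(12·10000) = 0 rad
Superposition: θ = Σ θ_i = 401/4000000 rad ≈ 0.000100 rad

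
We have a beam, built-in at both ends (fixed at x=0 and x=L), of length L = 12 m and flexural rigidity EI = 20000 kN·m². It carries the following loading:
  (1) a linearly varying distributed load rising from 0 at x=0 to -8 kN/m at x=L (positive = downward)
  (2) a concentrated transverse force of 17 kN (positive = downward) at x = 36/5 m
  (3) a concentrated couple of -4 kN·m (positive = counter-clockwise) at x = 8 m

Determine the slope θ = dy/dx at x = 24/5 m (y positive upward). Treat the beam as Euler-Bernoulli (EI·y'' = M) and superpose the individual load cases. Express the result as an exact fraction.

θ(24/5) = 917/1953125 rad

Load 1 — triangular load w₀=-8 kN/m (0→w₀ over full span):
  θ_1 = -w₀(2x(L-x)(L-2x)(x+2L)+x²(L-x)²)/(120LEI) = -(-8)·(2·(24/5)·(12-(24/5))·(12-2·(24/5))·((24/5)+2·12)+(24/5)²·(12-(24/5))²)/(120·12·20000) = 648/390625 rad
Load 2 — point force P=17 kN at a=36/5 m (b=L-a=24/5):
  θ_2 = -Pb²x(2aL-(3a+b)x)/(2L³EI)  [x≤a] = -17·(24/5)²·(24/5)·(2·(36/5)·12-(3·(36/5)+(24/5))·(24/5))/(2·12³·20000) = -2448/1953125 rad
Load 3 — applied couple M₀=-4 kN·m at a=8 m (b=L-a=4):
  θ_3 = (R_Ax²/2 - M_Ax)/EI  [x≤a] with R_A=-4/9, M_A=-4/3 = ((-4/9)·(24/5)²/2 - (-4/3)·(24/5))/20000 = 1/15625 rad
Superposition: θ = Σ θ_i = 917/1953125 rad ≈ 0.000470 rad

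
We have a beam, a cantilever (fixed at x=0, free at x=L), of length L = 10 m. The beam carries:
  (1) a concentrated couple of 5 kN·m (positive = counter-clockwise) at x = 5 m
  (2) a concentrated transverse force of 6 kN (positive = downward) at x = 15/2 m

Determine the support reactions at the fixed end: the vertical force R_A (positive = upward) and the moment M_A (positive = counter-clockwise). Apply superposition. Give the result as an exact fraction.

R_A = 6 kN, M_A = 40 kN·m

Load 1 — applied couple M₀=5 kN·m at a=5 m (b=L-a=5):
  R_A = 0 kN
  M_A = -M₀ = -5 kN·m
Load 2 — point force P=6 kN at a=15/2 m (b=L-a=5/2):
  R_A = P = 6 kN
  M_A = Pa = 6·(15/2) = 45 kN·m
Superposition: R_A = 6 kN, M_A = 40 kN·m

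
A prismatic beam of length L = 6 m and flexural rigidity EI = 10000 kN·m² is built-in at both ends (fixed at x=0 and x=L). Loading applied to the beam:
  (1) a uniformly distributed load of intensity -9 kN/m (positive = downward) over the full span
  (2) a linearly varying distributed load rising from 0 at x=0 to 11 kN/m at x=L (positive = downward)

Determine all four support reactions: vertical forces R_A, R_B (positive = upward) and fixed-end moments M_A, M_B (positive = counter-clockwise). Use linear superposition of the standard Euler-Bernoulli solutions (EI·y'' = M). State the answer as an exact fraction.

R_A = -171/10 kN, M_A = -69/5 kN·m, R_B = -39/10 kN, M_B = 36/5 kN·m

Load 1 — uniform load w=-9 kN/m over full span:
  R_A = wL/2 = (-9)·6/2 = -27 kN
  M_A = wL²/12 = (-9)·6²/12 = -27 kN·m
  R_B = wL/2 = (-9)·6/2 = -27 kN
  M_B = -wL²/12 = -(-9)·6²/12 = 27 kN·m
Load 2 — triangular load w₀=11 kN/m (0→w₀ over full span):
  R_A = 3w₀L/20 = 3·11·6/20 = 99/10 kN
  M_A = w₀L²/30 = 11·6²/30 = 66/5 kN·m
  R_B = 7w₀L/20 = 7·11·6/20 = 231/10 kN
  M_B = -w₀L²/20 = -11·6²/20 = -99/5 kN·m
Superposition: R_A = -171/10 kN, M_A = -69/5 kN·m, R_B = -39/10 kN, M_B = 36/5 kN·m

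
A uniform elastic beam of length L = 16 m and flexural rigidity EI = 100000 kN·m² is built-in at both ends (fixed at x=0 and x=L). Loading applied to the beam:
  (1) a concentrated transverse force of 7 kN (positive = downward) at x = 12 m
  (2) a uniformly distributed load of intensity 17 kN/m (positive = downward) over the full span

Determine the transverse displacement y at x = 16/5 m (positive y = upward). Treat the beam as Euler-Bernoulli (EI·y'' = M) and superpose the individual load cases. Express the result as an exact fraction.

Load 1 — point force P=7 kN at a=12 m (b=L-a=4):
  y_1 = -Pb²x²(3aL-(3a+b)x)/(6L³EI)  [x≤a] = -7·4²·(16/5)²·(3·12·16-(3·12+4)·(16/5))/(6·16³·100000) = -49/234375 m
Load 2 — uniform load w=17 kN/m over full span:
  y_2 = -wx²(L-x)²/(24EI) = -17·(16/5)²·(16-(16/5))²/(24·100000) = -69632/5859375 m
Superposition: y = Σ y_i = -23619/1953125 m ≈ -0.012093 m

y(16/5) = -23619/1953125 m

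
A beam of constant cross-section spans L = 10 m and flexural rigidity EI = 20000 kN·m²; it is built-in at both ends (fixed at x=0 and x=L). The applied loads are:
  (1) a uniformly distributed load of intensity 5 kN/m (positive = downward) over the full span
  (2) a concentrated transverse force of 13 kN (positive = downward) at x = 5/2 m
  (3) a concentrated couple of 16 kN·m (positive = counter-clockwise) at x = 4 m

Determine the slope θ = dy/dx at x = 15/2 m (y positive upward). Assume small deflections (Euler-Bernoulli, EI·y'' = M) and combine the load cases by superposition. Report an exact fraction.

θ(15/2) = 54207/25600000 rad

Load 1 — uniform load w=5 kN/m over full span:
  θ_1 = -wx(L-x)(L-2x)/(12EI) = -5·(15/2)·(10-(15/2))·(10-2·(15/2))/(12·20000) = 1/512 rad
Load 2 — point force P=13 kN at a=5/2 m (b=L-a=15/2):
  θ_2 = Pa²(L-x)(2bL-(3b+a)(L-x))/(2L³EI)  [x>a] = 13·(5/2)²·(10-(15/2))·(2·(15/2)·10-(3·(15/2)+(5/2))·(10-(15/2)))/(2·10³·20000) = 91/204800 rad
Load 3 — applied couple M₀=16 kN·m at a=4 m (b=L-a=6):
  θ_3 = (R_Ax²/2 - M_Ax - M₀(x-a))/EI  [x>a] with R_A=288/125, M_A=48/25 = ((288/125)·(15/2)²/2 - (48/25)·(15/2) - 16·((15/2)-4))/20000 = -7/25000 rad
Superposition: θ = Σ θ_i = 54207/25600000 rad ≈ 0.002117 rad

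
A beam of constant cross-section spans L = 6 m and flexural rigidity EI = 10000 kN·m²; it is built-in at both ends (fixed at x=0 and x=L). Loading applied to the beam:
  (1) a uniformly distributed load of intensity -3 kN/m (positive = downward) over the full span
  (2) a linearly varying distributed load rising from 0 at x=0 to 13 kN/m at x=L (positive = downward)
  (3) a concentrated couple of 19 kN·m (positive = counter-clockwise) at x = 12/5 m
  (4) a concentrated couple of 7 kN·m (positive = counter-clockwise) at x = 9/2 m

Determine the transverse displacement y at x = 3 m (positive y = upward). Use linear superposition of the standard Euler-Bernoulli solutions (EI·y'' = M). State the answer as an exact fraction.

Load 1 — uniform load w=-3 kN/m over full span:
  y_1 = -wx²(L-x)²/(24EI) = -(-3)·3²·(6-3)²/(24·10000) = 81/80000 m
Load 2 — triangular load w₀=13 kN/m (0→w₀ over full span):
  y_2 = -w₀x²(L-x)²(x+2L)/(120LEI) = -13·3²·(6-3)²·(3+2·6)/(120·6·10000) = -351/160000 m
Load 3 — applied couple M₀=19 kN·m at a=12/5 m (b=L-a=18/5):
  y_3 = (R_Ax³/6 - M_Ax²/2 - M₀(x-a)²/2)/EI  [x>a] with R_A=114/25, M_A=57/25 = ((114/25)·3³/6 - (57/25)·3²/2 - 19·(3-(12/5))²/2)/10000 = 171/250000 m
Load 4 — applied couple M₀=7 kN·m at a=9/2 m (b=L-a=3/2):
  y_4 = (R_Ax³/6 - M_Ax²/2)/EI  [x≤a] with R_A=21/16, M_A=35/16 = ((21/16)·3³/6 - (35/16)·3²/2)/10000 = -63/160000 m
Superposition: y = Σ y_i = -891/1000000 m ≈ -0.000891 m

y(3) = -891/1000000 m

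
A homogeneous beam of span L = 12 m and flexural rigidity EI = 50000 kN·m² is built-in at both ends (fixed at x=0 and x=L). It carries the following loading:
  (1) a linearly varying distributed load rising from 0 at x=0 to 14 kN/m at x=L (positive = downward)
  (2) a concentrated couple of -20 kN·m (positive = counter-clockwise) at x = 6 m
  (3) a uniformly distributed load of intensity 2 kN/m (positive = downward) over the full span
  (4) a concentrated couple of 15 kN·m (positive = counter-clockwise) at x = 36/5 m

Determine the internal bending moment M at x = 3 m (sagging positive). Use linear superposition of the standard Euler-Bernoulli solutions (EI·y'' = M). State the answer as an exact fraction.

M(3) = 17/4 kN·m

Load 1 — triangular load w₀=14 kN/m (0→w₀ over full span):
  M_1 = 3w₀Lx/20 - w₀L²/30 - w₀x³/(6L) = 3·14·12·3/20 - 14·12²/30 - 14·3³/(6·12) = 63/20 kN·m
Load 2 — applied couple M₀=-20 kN·m at a=6 m (b=L-a=6):
  M_2 = R_Ax - M_A  [x≤a] with R_A=-5/2, M_A=-5 = (-5/2)·3 - (-5) = -5/2 kN·m
Load 3 — uniform load w=2 kN/m over full span:
  M_3 = wLx/2 - wL²/12 - wx²/2 = 2·12·3/2 - 2·12²/12 - 2·3²/2 = 3 kN·m
Load 4 — applied couple M₀=15 kN·m at a=36/5 m (b=L-a=24/5):
  M_4 = R_Ax - M_A  [x≤a] with R_A=9/5, M_A=24/5 = (9/5)·3 - (24/5) = 3/5 kN·m
Superposition: M = Σ M_i = 17/4 kN·m ≈ 4.250000 kN·m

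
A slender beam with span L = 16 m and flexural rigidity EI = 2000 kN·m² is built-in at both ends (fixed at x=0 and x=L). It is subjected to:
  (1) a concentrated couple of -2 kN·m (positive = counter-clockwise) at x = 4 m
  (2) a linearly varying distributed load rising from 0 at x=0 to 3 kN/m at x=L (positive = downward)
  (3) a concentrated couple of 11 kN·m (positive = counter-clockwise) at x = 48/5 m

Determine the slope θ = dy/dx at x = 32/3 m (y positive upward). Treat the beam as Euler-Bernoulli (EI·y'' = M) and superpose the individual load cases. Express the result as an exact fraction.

Load 1 — applied couple M₀=-2 kN·m at a=4 m (b=L-a=12):
  θ_1 = (R_Ax²/2 - M_Ax - M₀(x-a))/EI  [x>a] with R_A=-9/64, M_A=3/8 = ((-9/64)·(32/3)²/2 - (3/8)·(32/3) - (-2)·((32/3)-4))/2000 = 1/1500 rad
Load 2 — triangular load w₀=3 kN/m (0→w₀ over full span):
  θ_2 = -w₀(2x(L-x)(L-2x)(x+2L)+x²(L-x)²)/(120LEI) = -3·(2·(32/3)·(16-(32/3))·(16-2·(32/3))·((32/3)+2·16)+(32/3)²·(16-(32/3))²)/(120·16·2000) = 896/50625 rad
Load 3 — applied couple M₀=11 kN·m at a=48/5 m (b=L-a=32/5):
  θ_3 = (R_Ax²/2 - M_Ax - M₀(x-a))/EI  [x>a] with R_A=99/100, M_A=88/25 = ((99/100)·(32/3)²/2 - (88/25)·(32/3) - 11·((32/3)-(48/5)))/2000 = 11/3125 rad
Superposition: θ = Σ θ_i = 22159/1012500 rad ≈ 0.021885 rad

θ(32/3) = 22159/1012500 rad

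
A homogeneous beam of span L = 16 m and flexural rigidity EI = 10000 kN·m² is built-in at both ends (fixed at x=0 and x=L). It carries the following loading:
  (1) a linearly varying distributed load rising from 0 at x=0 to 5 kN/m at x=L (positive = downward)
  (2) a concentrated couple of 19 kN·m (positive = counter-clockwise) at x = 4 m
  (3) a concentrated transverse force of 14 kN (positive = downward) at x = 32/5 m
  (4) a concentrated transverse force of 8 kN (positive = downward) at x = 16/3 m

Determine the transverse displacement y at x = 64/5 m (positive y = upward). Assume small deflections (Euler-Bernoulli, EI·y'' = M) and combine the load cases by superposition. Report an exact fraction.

y(64/5) = -46359083/1582031250 m

Load 1 — triangular load w₀=5 kN/m (0→w₀ over full span):
  y_1 = -w₀x²(L-x)²(x+2L)/(120LEI) = -5·(64/5)²·(16-(64/5))²·((64/5)+2·16)/(120·16·10000) = -114688/5859375 m
Load 2 — applied couple M₀=19 kN·m at a=4 m (b=L-a=12):
  y_2 = (R_Ax³/6 - M_Ax²/2 - M₀(x-a)²/2)/EI  [x>a] with R_A=171/128, M_A=-57/16 = ((171/128)·(64/5)³/6 - (-57/16)·(64/5)²/2 - 19·((64/5)-4)²/2)/10000 = 361/156250 m
Load 3 — point force P=14 kN at a=32/5 m (b=L-a=48/5):
  y_3 = -Pa²(L-x)²(3bL-(3b+a)(L-x))/(6L³EI)  [x>a] = -14·(32/5)²·(16-(64/5))²·(3·(48/5)·16-(3·(48/5)+(32/5))·(16-(64/5)))/(6·16³·10000) = -243712/29296875 m
Load 4 — point force P=8 kN at a=16/3 m (b=L-a=32/3):
  y_4 = -Pa²(L-x)²(3bL-(3b+a)(L-x))/(6L³EI)  [x>a] = -8·(16/3)²·(16-(64/5))²·(3·(32/3)·16-(3·(32/3)+(16/3))·(16-(64/5)))/(6·16³·10000) = -23552/6328125 m
Superposition: y = Σ y_i = -46359083/1582031250 m ≈ -0.029304 m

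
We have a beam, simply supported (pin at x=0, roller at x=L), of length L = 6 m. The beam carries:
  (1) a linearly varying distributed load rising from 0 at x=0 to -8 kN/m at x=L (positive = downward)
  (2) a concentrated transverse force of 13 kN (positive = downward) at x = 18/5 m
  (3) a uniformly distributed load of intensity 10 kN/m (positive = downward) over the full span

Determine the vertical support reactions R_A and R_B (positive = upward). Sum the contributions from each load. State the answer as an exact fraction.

R_A = 136/5 kN, R_B = 109/5 kN

Load 1 — triangular load w₀=-8 kN/m (0→w₀ over full span):
  R_A = w₀L/6 = (-8)·6/6 = -8 kN
  R_B = w₀L/3 = (-8)·6/3 = -16 kN
Load 2 — point force P=13 kN at a=18/5 m (b=L-a=12/5):
  R_A = Pb/L = 13·(12/5)/6 = 26/5 kN
  R_B = Pa/L = 13·(18/5)/6 = 39/5 kN
Load 3 — uniform load w=10 kN/m over full span:
  R_A = wL/2 = 10·6/2 = 30 kN
  R_B = wL/2 = 10·6/2 = 30 kN
Superposition: R_A = 136/5 kN, R_B = 109/5 kN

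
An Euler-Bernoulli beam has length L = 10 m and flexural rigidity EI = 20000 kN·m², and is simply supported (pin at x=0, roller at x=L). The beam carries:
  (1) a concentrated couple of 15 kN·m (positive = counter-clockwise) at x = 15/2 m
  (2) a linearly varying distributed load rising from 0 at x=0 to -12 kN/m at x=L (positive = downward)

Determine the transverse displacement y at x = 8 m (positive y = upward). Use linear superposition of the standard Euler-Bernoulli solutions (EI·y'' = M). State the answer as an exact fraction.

y(8) = 90261/4000000 m

Load 1 — applied couple M₀=15 kN·m at a=15/2 m (b=L-a=5/2):
  y_1 = (M₀x³/(6L)-M₀(x-a)²/2+C₁x)/EI  [x>a] with C₁=M₀(3b²-L²)/(6L)=-325/16 = (15·8³/(6·10)-15·(8-(15/2))²/2+(-325/16)·8)/20000 = -291/160000 m
Load 2 — triangular load w₀=-12 kN/m (0→w₀ over full span):
  y_2 = -w₀x(7L⁴-10L²x²+3x⁴)/(360LEI) = -(-12)·8·(7·10⁴-10·10²·8²+3·8⁴)/(360·10·20000) = 381/15625 m
Superposition: y = Σ y_i = 90261/4000000 m ≈ 0.022565 m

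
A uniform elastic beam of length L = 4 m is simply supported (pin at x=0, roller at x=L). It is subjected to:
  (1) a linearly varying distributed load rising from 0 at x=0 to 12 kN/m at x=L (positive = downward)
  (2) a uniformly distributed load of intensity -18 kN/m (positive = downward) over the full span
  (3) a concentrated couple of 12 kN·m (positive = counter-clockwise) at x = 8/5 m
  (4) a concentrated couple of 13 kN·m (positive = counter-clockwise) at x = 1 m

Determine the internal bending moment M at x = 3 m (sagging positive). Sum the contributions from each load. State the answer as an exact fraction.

M(3) = -91/4 kN·m

Load 1 — triangular load w₀=12 kN/m (0→w₀ over full span):
  M_1 = w₀Lx/6 - w₀x³/(6L) = 12·4·3/6 - 12·3³/(6·4) = 21/2 kN·m
Load 2 — uniform load w=-18 kN/m over full span:
  M_2 = wx(L-x)/2 = (-18)·3·(4-3)/2 = -27 kN·m
Load 3 — applied couple M₀=12 kN·m at a=8/5 m (b=L-a=12/5):
  M_3 = M₀x/L - M₀  [x>a] = 12·3/4 - 12 = -3 kN·m
Load 4 — applied couple M₀=13 kN·m at a=1 m (b=L-a=3):
  M_4 = M₀x/L - M₀  [x>a] = 13·3/4 - 13 = -13/4 kN·m
Superposition: M = Σ M_i = -91/4 kN·m ≈ -22.750000 kN·m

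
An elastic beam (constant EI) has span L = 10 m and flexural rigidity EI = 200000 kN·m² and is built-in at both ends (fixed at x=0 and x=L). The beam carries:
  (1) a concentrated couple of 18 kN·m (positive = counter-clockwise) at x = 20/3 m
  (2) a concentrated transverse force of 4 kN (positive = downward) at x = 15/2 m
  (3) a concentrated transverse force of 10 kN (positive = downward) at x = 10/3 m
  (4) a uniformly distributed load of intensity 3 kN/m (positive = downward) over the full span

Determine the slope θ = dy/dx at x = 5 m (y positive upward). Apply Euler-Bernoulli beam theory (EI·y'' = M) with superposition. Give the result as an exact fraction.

θ(5) = 53/3456000 rad

Load 1 — applied couple M₀=18 kN·m at a=20/3 m (b=L-a=10/3):
  θ_1 = (R_Ax²/2 - M_Ax)/EI  [x≤a] with R_A=12/5, M_A=6 = ((12/5)·5²/2 - 6·5)/200000 = 0 rad
Load 2 — point force P=4 kN at a=15/2 m (b=L-a=5/2):
  θ_2 = -Pb²x(2aL-(3a+b)x)/(2L³EI)  [x≤a] = -4·(5/2)²·5·(2·(15/2)·10-(3·(15/2)+(5/2))·5)/(2·10³·200000) = -1/128000 rad
Load 3 — point force P=10 kN at a=10/3 m (b=L-a=20/3):
  θ_3 = Pa²(L-x)(2bL-(3b+a)(L-x))/(2L³EI)  [x>a] = 10·(10/3)²·(10-5)·(2·(20/3)·10-(3·(20/3)+(10/3))·(10-5))/(2·10³·200000) = 1/43200 rad
Load 4 — uniform load w=3 kN/m over full span:
  θ_4 = -wx(L-x)(L-2x)/(12EI) = -3·5·(10-5)·(10-2·5)/(12·200000) = 0 rad
Superposition: θ = Σ θ_i = 53/3456000 rad ≈ 0.000015 rad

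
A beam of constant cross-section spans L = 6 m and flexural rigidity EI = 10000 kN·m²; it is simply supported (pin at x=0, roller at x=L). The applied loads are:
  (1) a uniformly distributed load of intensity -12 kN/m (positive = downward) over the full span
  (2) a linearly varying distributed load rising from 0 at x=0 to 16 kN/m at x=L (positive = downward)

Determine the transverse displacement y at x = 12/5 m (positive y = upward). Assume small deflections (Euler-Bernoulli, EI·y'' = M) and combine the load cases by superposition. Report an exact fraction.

Load 1 — uniform load w=-12 kN/m over full span:
  y_1 = -wx(L³-2Lx²+x³)/(24EI) = -(-12)·(12/5)·(6³-2·6·(12/5)²+(12/5)³)/(24·10000) = 7533/390625 m
Load 2 — triangular load w₀=16 kN/m (0→w₀ over full span):
  y_2 = -w₀x(7L⁴-10L²x²+3x⁴)/(360LEI) = -16·(12/5)·(7·6⁴-10·6²·(12/5)²+3·(12/5)⁴)/(360·6·10000) = -123228/9765625 m
Superposition: y = Σ y_i = 65097/9765625 m ≈ 0.006666 m

y(12/5) = 65097/9765625 m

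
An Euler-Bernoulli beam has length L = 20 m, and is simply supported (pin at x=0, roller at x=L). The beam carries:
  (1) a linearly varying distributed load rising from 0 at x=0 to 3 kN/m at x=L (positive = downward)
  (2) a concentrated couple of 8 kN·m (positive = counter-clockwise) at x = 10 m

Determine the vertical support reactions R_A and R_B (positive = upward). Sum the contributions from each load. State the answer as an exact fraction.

Load 1 — triangular load w₀=3 kN/m (0→w₀ over full span):
  R_A = w₀L/6 = 3·20/6 = 10 kN
  R_B = w₀L/3 = 3·20/3 = 20 kN
Load 2 — applied couple M₀=8 kN·m at a=10 m (b=L-a=10):
  R_A = M₀/L = 8/20 = 2/5 kN
  R_B = -M₀/L = -8/20 = -2/5 kN
Superposition: R_A = 52/5 kN, R_B = 98/5 kN

R_A = 52/5 kN, R_B = 98/5 kN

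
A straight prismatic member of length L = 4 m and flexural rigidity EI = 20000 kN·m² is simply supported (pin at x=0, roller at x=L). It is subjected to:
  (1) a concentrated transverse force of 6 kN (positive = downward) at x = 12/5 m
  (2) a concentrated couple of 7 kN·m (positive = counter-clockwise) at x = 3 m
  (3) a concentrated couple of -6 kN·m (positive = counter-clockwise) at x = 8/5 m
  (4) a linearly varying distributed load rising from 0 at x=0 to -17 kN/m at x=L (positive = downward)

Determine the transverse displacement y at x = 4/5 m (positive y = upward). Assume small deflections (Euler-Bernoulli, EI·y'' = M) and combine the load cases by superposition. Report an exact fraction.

Load 1 — point force P=6 kN at a=12/5 m (b=L-a=8/5):
  y_1 = -Pbx(L²-b²-x²)/(6LEI)  [x≤a] = -6·(8/5)·(4/5)·(4²-(8/5)²-(4/5)²)/(6·4·20000) = -16/78125 m
Load 2 — applied couple M₀=7 kN·m at a=3 m (b=L-a=1):
  y_2 = (M₀x³/(6L)+C₁x)/EI  [x≤a] with C₁=M₀(3b²-L²)/(6L)=-91/24 = (7·(4/5)³/(6·4)+(-91/24)·(4/5))/20000 = -721/5000000 m
Load 3 — applied couple M₀=-6 kN·m at a=8/5 m (b=L-a=12/5):
  y_3 = (M₀x³/(6L)+C₁x)/EI  [x≤a] with C₁=M₀(3b²-L²)/(6L)=-8/25 = ((-6)·(4/5)³/(6·4)+(-8/25)·(4/5))/20000 = -3/156250 m
Load 4 — triangular load w₀=-17 kN/m (0→w₀ over full span):
  y_4 = -w₀x(7L⁴-10L²x²+3x⁴)/(360LEI) = -(-17)·(4/5)·(7·4⁴-10·4²·(4/5)²+3·(4/5)⁴)/(360·4·20000) = 23392/29296875 m
Superposition: y = Σ y_i = 806713/1875000000 m ≈ 0.000430 m

y(4/5) = 806713/1875000000 m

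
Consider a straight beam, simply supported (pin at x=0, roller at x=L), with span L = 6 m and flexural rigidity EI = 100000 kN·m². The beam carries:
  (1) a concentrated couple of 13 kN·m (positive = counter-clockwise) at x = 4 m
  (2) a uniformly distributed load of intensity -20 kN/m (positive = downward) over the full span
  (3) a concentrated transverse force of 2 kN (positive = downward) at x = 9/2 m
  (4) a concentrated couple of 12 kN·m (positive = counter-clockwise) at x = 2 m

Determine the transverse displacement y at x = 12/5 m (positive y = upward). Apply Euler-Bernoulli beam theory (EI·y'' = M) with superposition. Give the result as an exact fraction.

Load 1 — applied couple M₀=13 kN·m at a=4 m (b=L-a=2):
  y_1 = (M₀x³/(6L)+C₁x)/EI  [x≤a] with C₁=M₀(3b²-L²)/(6L)=-26/3 = (13·(12/5)³/(6·6)+(-26/3)·(12/5))/100000 = -247/1562500 m
Load 2 — uniform load w=-20 kN/m over full span:
  y_2 = -wx(L³-2Lx²+x³)/(24EI) = -(-20)·(12/5)·(6³-2·6·(12/5)²+(12/5)³)/(24·100000) = 2511/781250 m
Load 3 — point force P=2 kN at a=9/2 m (b=L-a=3/2):
  y_3 = -Pbx(L²-b²-x²)/(6LEI)  [x≤a] = -2·(3/2)·(12/5)·(6²-(3/2)²-(12/5)²)/(6·6·100000) = -2799/50000000 m
Load 4 — applied couple M₀=12 kN·m at a=2 m (b=L-a=4):
  y_4 = (M₀x³/(6L)-M₀(x-a)²/2+C₁x)/EI  [x>a] with C₁=M₀(3b²-L²)/(6L)=4 = (12·(12/5)³/(6·6)-12·((12/5)-2)²/2+4·(12/5))/100000 = 207/1562500 m
Superposition: y = Σ y_i = 1253/400000 m ≈ 0.003132 m

y(12/5) = 1253/400000 m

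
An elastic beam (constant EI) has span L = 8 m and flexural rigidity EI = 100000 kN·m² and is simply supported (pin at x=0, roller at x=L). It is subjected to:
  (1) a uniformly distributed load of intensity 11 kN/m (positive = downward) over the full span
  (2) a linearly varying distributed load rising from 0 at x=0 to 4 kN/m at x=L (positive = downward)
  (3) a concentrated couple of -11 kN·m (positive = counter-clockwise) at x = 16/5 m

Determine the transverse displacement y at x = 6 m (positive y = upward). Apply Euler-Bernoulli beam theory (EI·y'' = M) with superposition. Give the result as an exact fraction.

y(6) = -76613/15000000 m

Load 1 — uniform load w=11 kN/m over full span:
  y_1 = -wx(L³-2Lx²+x³)/(24EI) = -11·6·(8³-2·8·6²+6³)/(24·100000) = -209/50000 m
Load 2 — triangular load w₀=4 kN/m (0→w₀ over full span):
  y_2 = -w₀x(7L⁴-10L²x²+3x⁴)/(360LEI) = -4·6·(7·8⁴-10·8²·6²+3·6⁴)/(360·8·100000) = -119/150000 m
Load 3 — applied couple M₀=-11 kN·m at a=16/5 m (b=L-a=24/5):
  y_3 = (M₀x³/(6L)-M₀(x-a)²/2+C₁x)/EI  [x>a] with C₁=M₀(3b²-L²)/(6L)=-88/75 = ((-11)·6³/(6·8)-(-11)·(6-(16/5))²/2+(-88/75)·6)/100000 = -671/5000000 m
Superposition: y = Σ y_i = -76613/15000000 m ≈ -0.005108 m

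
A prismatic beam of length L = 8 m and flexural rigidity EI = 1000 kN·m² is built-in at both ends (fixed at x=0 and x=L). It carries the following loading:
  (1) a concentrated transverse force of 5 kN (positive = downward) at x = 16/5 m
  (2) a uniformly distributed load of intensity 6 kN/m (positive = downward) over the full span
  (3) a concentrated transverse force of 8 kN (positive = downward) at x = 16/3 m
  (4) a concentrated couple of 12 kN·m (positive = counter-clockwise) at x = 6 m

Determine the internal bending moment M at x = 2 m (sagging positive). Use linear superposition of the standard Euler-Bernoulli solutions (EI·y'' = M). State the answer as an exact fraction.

Load 1 — point force P=5 kN at a=16/5 m (b=L-a=24/5):
  M_1 = Pb²(3a+b)x/L³ - Pab²/L²  [x≤a] = 5·(24/5)²·(3·(16/5)+(24/5))·2/8³ - 5·(16/5)·(24/5)²/8² = 18/25 kN·m
Load 2 — uniform load w=6 kN/m over full span:
  M_2 = wLx/2 - wL²/12 - wx²/2 = 6·8·2/2 - 6·8²/12 - 6·2²/2 = 4 kN·m
Load 3 — point force P=8 kN at a=16/3 m (b=L-a=8/3):
  M_3 = Pb²(3a+b)x/L³ - Pab²/L²  [x≤a] = 8·(8/3)²·(3·(16/3)+(8/3))·2/8³ - 8·(16/3)·(8/3)²/8² = -16/27 kN·m
Load 4 — applied couple M₀=12 kN·m at a=6 m (b=L-a=2):
  M_4 = R_Ax - M_A  [x≤a] with R_A=27/16, M_A=15/4 = (27/16)·2 - (15/4) = -3/8 kN·m
Superposition: M = Σ M_i = 20263/5400 kN·m ≈ 3.752407 kN·m

M(2) = 20263/5400 kN·m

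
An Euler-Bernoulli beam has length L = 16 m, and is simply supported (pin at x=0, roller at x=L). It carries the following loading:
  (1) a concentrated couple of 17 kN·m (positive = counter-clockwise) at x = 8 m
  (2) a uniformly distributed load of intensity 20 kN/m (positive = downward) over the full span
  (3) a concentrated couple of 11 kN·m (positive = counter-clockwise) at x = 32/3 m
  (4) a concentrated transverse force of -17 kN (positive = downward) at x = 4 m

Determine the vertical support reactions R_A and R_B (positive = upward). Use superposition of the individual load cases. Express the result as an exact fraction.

Load 1 — applied couple M₀=17 kN·m at a=8 m (b=L-a=8):
  R_A = M₀/L = 17/16 kN
  R_B = -M₀/L = -17/16 kN
Load 2 — uniform load w=20 kN/m over full span:
  R_A = wL/2 = 20·16/2 = 160 kN
  R_B = wL/2 = 20·16/2 = 160 kN
Load 3 — applied couple M₀=11 kN·m at a=32/3 m (b=L-a=16/3):
  R_A = M₀/L = 11/16 kN
  R_B = -M₀/L = -11/16 kN
Load 4 — point force P=-17 kN at a=4 m (b=L-a=12):
  R_A = Pb/L = (-17)·12/16 = -51/4 kN
  R_B = Pa/L = (-17)·4/16 = -17/4 kN
Superposition: R_A = 149 kN, R_B = 154 kN

R_A = 149 kN, R_B = 154 kN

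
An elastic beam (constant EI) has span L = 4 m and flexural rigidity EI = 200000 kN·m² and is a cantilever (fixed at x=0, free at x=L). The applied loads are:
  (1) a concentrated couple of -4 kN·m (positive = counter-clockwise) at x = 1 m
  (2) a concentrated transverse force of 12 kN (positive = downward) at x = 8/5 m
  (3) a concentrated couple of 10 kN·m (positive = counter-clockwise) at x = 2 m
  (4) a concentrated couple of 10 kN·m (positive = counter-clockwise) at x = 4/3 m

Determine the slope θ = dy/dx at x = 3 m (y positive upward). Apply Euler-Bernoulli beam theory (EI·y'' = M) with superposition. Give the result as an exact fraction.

Load 1 — applied couple M₀=-4 kN·m at a=1 m (b=L-a=3):
  θ_1 = M₀a/EI  [x>a] = (-4)·1/200000 = -1/50000 rad
Load 2 — point force P=12 kN at a=8/5 m (b=L-a=12/5):
  θ_2 = -Pa²/(2EI)  [x>a] = -12·(8/5)²/(2·200000) = -6/78125 rad
Load 3 — applied couple M₀=10 kN·m at a=2 m (b=L-a=2):
  θ_3 = M₀a/EI  [x>a] = 10·2/200000 = 1/10000 rad
Load 4 — applied couple M₀=10 kN·m at a=4/3 m (b=L-a=8/3):
  θ_4 = M₀a/EI  [x>a] = 10·(4/3)/200000 = 1/15000 rad
Superposition: θ = Σ θ_i = 131/1875000 rad ≈ 0.000070 rad

θ(3) = 131/1875000 rad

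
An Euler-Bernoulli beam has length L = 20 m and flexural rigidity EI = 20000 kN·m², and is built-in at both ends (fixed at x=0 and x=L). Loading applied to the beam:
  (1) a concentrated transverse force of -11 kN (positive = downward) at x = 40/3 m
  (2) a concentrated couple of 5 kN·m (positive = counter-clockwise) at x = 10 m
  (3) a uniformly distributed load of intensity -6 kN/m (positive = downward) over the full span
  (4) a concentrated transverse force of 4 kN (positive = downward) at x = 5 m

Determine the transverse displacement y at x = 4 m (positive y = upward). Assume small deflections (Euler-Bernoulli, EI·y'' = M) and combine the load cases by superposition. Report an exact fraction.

Load 1 — point force P=-11 kN at a=40/3 m (b=L-a=20/3):
  y_1 = -Pb²x²(3aL-(3a+b)x)/(6L³EI)  [x≤a] = -(-11)·(20/3)²·4²·(3·(40/3)·20-(3·(40/3)+(20/3))·4)/(6·20³·20000) = 253/50625 m
Load 2 — applied couple M₀=5 kN·m at a=10 m (b=L-a=10):
  y_2 = (R_Ax³/6 - M_Ax²/2)/EI  [x≤a] with R_A=3/8, M_A=5/4 = ((3/8)·4³/6 - (5/4)·4²/2)/20000 = -3/10000 m
Load 3 — uniform load w=-6 kN/m over full span:
  y_3 = -wx²(L-x)²/(24EI) = -(-6)·4²·(20-4)²/(24·20000) = 32/625 m
Load 4 — point force P=4 kN at a=5 m (b=L-a=15):
  y_4 = -Pb²x²(3aL-(3a+b)x)/(6L³EI)  [x≤a] = -4·15²·4²·(3·5·20-(3·5+15)·4)/(6·20³·20000) = -27/10000 m
Superposition: y = Σ y_i = 4309/81000 m ≈ 0.053198 m

y(4) = 4309/81000 m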